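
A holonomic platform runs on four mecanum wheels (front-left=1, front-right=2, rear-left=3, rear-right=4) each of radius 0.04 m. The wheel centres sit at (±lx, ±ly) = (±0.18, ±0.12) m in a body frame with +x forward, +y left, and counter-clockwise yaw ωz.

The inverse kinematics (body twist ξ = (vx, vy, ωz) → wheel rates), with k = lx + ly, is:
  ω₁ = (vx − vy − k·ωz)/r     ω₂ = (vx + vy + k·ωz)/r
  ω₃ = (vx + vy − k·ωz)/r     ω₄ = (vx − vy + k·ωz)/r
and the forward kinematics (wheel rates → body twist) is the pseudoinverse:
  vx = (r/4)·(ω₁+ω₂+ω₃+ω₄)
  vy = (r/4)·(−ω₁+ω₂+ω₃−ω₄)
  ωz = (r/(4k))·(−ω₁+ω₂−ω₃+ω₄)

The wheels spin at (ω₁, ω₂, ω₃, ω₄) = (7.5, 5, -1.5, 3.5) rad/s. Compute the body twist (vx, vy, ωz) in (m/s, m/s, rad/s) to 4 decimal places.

(0.1450, -0.0750, 0.0833)

k = lx + ly = 0.18 + 0.12 = 0.3000
ω₁+ω₂+ω₃+ω₄ = 14.5000  →  vx = (0.04/4)·14.5000 = 0.1450
−ω₁+ω₂+ω₃−ω₄ = -7.5000  →  vy = (0.04/4)·-7.5000 = -0.0750
−ω₁+ω₂−ω₃+ω₄ = 2.5000  →  ωz = (0.04/1.2000)·2.5000 = 0.0833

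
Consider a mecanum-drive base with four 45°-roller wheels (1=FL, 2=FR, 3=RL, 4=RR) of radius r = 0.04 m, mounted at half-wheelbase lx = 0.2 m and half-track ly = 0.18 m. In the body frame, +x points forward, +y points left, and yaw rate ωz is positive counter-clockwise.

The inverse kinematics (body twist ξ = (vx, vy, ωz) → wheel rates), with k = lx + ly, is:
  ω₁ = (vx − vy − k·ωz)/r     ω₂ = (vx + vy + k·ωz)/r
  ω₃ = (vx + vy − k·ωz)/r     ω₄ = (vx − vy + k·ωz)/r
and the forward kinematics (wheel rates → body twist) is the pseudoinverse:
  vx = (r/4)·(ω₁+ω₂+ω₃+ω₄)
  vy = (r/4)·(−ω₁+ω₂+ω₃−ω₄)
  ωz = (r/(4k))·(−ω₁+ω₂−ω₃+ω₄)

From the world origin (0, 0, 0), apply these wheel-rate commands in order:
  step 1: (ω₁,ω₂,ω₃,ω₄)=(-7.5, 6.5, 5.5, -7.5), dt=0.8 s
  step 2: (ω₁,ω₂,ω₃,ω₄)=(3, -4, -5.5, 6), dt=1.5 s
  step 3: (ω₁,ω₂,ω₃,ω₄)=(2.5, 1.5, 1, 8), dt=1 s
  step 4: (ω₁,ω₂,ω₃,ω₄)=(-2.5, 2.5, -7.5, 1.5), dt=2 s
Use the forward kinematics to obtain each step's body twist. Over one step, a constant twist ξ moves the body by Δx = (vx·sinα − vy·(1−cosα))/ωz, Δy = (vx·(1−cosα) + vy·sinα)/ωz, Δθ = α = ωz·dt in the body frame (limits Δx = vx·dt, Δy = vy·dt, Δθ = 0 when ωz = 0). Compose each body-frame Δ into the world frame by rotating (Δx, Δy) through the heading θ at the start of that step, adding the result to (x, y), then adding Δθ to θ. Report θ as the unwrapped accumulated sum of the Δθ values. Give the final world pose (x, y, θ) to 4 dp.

(0.1075, -0.2381, 1.0934)

step 1: ξ=(vx,vy,ωz)=(-0.0300, 0.2700, 0.0263), dt=0.8 → body Δ=(-0.0263, 0.2157, 0.0211) → world pose (-0.0263, 0.2157, 0.0211)
step 2: ξ=(vx,vy,ωz)=(-0.0050, -0.1850, 0.1184), dt=1.5 → body Δ=(0.0171, -0.2767, 0.1776) → world pose (-0.0033, -0.0606, 0.1987)
step 3: ξ=(vx,vy,ωz)=(0.1300, -0.0800, 0.1579), dt=1.0 → body Δ=(0.1358, -0.0694, 0.1579) → world pose (0.1435, -0.1018, 0.3566)
step 4: ξ=(vx,vy,ωz)=(-0.0600, -0.0400, 0.3684), dt=2.0 → body Δ=(-0.0813, -0.1152, 0.7368) → world pose (0.1075, -0.2381, 1.0934)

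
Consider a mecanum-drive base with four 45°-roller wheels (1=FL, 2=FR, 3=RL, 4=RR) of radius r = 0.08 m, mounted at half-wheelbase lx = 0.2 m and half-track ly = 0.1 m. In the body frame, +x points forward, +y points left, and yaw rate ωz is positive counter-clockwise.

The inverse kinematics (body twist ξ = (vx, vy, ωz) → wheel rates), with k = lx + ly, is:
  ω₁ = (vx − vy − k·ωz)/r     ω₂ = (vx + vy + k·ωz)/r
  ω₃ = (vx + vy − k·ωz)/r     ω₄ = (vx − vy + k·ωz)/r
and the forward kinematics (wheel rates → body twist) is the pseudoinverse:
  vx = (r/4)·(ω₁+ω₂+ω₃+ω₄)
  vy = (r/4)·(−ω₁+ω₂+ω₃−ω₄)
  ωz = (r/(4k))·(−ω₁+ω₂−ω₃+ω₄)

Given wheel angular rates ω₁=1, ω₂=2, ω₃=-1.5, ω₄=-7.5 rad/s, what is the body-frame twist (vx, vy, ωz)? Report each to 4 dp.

k = lx + ly = 0.2 + 0.1 = 0.3000
ω₁+ω₂+ω₃+ω₄ = -6.0000  →  vx = (0.08/4)·-6.0000 = -0.1200
−ω₁+ω₂+ω₃−ω₄ = 7.0000  →  vy = (0.08/4)·7.0000 = 0.1400
−ω₁+ω₂−ω₃+ω₄ = -5.0000  →  ωz = (0.08/1.2000)·-5.0000 = -0.3333

(-0.1200, 0.1400, -0.3333)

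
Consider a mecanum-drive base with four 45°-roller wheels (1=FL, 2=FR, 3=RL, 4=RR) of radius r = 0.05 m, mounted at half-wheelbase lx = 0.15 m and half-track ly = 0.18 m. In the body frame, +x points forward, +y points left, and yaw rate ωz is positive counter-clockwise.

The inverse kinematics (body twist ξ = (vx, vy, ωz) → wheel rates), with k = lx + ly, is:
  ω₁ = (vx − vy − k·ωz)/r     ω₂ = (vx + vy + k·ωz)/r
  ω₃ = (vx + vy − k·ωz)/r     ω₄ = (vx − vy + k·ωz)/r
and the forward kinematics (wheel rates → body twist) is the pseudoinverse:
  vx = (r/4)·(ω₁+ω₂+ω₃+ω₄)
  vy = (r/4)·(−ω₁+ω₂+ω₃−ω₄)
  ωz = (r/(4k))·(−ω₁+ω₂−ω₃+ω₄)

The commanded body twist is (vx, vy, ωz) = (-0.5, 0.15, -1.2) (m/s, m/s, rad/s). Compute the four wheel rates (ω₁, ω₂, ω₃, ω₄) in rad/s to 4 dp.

k = lx + ly = 0.15 + 0.18 = 0.3300;  k·ωz = 0.3300·-1.2 = -0.3960
ω₁ (FL) = (vx − vy − k·ωz)/r = -0.2540/0.05 = -5.0800
ω₂ (FR) = (vx + vy + k·ωz)/r = -0.7460/0.05 = -14.9200
ω₃ (RL) = (vx + vy − k·ωz)/r = 0.0460/0.05 = 0.9200
ω₄ (RR) = (vx − vy + k·ωz)/r = -1.0460/0.05 = -20.9200

(-5.0800, -14.9200, 0.9200, -20.9200)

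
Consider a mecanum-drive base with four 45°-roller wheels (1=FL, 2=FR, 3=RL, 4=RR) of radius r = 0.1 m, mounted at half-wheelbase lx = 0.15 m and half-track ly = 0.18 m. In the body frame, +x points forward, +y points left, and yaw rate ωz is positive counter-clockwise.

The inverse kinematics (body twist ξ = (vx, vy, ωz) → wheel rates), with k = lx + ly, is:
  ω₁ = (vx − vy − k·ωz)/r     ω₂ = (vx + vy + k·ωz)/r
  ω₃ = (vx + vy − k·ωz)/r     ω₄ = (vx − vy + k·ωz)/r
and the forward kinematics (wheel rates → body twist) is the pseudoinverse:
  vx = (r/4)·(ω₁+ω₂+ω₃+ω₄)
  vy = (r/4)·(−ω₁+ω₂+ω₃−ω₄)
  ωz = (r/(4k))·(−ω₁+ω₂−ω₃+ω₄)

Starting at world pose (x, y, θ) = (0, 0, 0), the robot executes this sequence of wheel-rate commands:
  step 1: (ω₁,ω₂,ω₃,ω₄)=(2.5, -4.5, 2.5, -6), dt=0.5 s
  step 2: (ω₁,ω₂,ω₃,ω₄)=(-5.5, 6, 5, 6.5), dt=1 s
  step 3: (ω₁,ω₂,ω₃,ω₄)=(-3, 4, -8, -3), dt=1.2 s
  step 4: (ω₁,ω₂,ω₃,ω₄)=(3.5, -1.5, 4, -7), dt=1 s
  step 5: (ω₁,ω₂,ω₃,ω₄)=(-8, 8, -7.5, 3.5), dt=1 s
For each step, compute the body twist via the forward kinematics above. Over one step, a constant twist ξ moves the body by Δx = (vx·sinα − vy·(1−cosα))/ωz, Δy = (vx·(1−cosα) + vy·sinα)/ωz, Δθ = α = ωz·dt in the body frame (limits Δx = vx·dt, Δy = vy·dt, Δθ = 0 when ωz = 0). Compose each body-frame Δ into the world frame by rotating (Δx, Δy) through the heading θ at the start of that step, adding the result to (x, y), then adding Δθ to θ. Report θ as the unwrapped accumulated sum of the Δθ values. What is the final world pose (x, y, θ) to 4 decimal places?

(-0.2105, 0.0705, 2.3220)

step 1: ξ=(vx,vy,ωz)=(-0.1375, 0.0375, -1.1742), dt=0.5 → body Δ=(-0.0595, 0.0373, -0.5871) → world pose (-0.0595, 0.0373, -0.5871)
step 2: ξ=(vx,vy,ωz)=(0.3000, 0.2500, 0.9848), dt=1.0 → body Δ=(0.1403, 0.3477, 0.9848) → world pose (0.2499, 0.2490, 0.3977)
step 3: ξ=(vx,vy,ωz)=(-0.2500, 0.0500, 0.9091), dt=1.2 → body Δ=(-0.2735, -0.0993, 1.0909) → world pose (0.0362, 0.0516, 1.4886)
step 4: ξ=(vx,vy,ωz)=(-0.0250, 0.1500, -1.2121), dt=1.0 → body Δ=(0.0610, 0.1293, -1.2121) → world pose (-0.0877, 0.1230, 0.2765)
step 5: ξ=(vx,vy,ωz)=(-0.1000, 0.1250, 2.0455), dt=1.0 → body Δ=(-0.1325, -0.0169, 2.0455) → world pose (-0.2105, 0.0705, 2.3220)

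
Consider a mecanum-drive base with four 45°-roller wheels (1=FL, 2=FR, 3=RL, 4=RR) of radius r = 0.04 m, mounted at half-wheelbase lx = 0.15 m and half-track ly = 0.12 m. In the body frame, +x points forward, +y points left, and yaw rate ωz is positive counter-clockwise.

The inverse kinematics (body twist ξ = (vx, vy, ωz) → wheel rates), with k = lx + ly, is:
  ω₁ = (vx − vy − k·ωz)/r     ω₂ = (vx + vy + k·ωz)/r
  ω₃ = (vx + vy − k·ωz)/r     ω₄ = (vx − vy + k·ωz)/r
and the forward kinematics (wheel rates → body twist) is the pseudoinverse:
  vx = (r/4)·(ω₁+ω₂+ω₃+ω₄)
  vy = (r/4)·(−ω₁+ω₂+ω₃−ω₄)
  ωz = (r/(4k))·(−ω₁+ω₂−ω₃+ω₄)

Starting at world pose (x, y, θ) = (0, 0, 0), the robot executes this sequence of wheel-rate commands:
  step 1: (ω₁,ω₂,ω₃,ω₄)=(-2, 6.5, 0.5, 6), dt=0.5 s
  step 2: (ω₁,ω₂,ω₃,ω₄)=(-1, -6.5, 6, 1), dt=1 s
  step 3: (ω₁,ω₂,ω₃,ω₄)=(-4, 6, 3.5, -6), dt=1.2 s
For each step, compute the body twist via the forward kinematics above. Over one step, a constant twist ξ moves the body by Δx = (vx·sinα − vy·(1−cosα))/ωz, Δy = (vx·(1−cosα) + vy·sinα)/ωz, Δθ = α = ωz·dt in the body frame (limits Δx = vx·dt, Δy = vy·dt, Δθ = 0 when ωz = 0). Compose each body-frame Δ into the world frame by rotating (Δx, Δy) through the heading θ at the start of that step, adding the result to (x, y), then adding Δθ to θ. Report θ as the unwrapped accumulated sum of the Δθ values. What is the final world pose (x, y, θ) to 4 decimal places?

step 1: ξ=(vx,vy,ωz)=(0.1100, 0.0300, 0.5185), dt=0.5 → body Δ=(0.0525, 0.0219, 0.2593) → world pose (0.0525, 0.0219, 0.2593)
step 2: ξ=(vx,vy,ωz)=(-0.0050, -0.0050, -0.3889), dt=1.0 → body Δ=(-0.0058, -0.0039, -0.3889) → world pose (0.0478, 0.0166, -0.1296)
step 3: ξ=(vx,vy,ωz)=(-0.0050, 0.1950, 0.0185), dt=1.2 → body Δ=(-0.0086, 0.2339, 0.0222) → world pose (0.0695, 0.2497, -0.1074)

(0.0695, 0.2497, -0.1074)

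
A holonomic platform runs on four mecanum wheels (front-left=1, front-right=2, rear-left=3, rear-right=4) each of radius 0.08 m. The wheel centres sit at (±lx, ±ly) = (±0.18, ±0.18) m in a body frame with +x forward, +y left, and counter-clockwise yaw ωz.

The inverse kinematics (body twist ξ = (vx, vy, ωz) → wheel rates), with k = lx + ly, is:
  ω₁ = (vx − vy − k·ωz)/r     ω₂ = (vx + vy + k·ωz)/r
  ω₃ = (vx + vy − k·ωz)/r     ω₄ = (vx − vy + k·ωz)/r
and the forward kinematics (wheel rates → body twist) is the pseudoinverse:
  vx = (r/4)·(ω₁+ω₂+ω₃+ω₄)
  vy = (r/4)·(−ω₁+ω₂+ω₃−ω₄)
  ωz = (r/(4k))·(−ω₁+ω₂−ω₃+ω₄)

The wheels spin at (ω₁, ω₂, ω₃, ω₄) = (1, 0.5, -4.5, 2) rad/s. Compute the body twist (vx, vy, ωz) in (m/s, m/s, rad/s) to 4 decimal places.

(-0.0200, -0.1400, 0.3333)

k = lx + ly = 0.18 + 0.18 = 0.3600
ω₁+ω₂+ω₃+ω₄ = -1.0000  →  vx = (0.08/4)·-1.0000 = -0.0200
−ω₁+ω₂+ω₃−ω₄ = -7.0000  →  vy = (0.08/4)·-7.0000 = -0.1400
−ω₁+ω₂−ω₃+ω₄ = 6.0000  →  ωz = (0.08/1.4400)·6.0000 = 0.3333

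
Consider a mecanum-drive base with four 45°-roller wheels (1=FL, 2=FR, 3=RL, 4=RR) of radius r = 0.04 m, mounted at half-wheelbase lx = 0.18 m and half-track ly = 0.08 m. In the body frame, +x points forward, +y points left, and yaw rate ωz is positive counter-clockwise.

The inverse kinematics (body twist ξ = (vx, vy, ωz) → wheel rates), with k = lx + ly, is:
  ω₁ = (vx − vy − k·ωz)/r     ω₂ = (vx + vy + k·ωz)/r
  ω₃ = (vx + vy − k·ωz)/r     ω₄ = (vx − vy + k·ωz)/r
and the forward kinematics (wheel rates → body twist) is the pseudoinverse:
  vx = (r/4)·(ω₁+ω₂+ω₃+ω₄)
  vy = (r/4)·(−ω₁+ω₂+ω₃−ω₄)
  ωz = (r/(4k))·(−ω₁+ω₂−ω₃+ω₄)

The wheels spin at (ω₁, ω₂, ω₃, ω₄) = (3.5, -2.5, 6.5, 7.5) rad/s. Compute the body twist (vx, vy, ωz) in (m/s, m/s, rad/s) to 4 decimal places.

k = lx + ly = 0.18 + 0.08 = 0.2600
ω₁+ω₂+ω₃+ω₄ = 15.0000  →  vx = (0.04/4)·15.0000 = 0.1500
−ω₁+ω₂+ω₃−ω₄ = -7.0000  →  vy = (0.04/4)·-7.0000 = -0.0700
−ω₁+ω₂−ω₃+ω₄ = -5.0000  →  ωz = (0.04/1.0400)·-5.0000 = -0.1923

(0.1500, -0.0700, -0.1923)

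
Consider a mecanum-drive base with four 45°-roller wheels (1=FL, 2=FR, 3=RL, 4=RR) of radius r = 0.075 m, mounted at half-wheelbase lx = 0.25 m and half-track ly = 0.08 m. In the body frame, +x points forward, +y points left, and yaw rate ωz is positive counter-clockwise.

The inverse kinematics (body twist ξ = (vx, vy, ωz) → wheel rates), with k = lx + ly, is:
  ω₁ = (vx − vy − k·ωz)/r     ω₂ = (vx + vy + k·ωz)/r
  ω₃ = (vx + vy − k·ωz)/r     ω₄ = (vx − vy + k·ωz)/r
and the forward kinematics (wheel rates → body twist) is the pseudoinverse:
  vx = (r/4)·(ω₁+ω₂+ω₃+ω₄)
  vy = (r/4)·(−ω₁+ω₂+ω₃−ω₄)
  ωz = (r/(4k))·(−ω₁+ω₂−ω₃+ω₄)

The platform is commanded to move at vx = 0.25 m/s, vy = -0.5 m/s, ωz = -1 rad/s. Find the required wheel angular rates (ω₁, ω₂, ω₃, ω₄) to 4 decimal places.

(14.4000, -7.7333, 1.0667, 5.6000)

k = lx + ly = 0.25 + 0.08 = 0.3300;  k·ωz = 0.3300·-1 = -0.3300
ω₁ (FL) = (vx − vy − k·ωz)/r = 1.0800/0.075 = 14.4000
ω₂ (FR) = (vx + vy + k·ωz)/r = -0.5800/0.075 = -7.7333
ω₃ (RL) = (vx + vy − k·ωz)/r = 0.0800/0.075 = 1.0667
ω₄ (RR) = (vx − vy + k·ωz)/r = 0.4200/0.075 = 5.6000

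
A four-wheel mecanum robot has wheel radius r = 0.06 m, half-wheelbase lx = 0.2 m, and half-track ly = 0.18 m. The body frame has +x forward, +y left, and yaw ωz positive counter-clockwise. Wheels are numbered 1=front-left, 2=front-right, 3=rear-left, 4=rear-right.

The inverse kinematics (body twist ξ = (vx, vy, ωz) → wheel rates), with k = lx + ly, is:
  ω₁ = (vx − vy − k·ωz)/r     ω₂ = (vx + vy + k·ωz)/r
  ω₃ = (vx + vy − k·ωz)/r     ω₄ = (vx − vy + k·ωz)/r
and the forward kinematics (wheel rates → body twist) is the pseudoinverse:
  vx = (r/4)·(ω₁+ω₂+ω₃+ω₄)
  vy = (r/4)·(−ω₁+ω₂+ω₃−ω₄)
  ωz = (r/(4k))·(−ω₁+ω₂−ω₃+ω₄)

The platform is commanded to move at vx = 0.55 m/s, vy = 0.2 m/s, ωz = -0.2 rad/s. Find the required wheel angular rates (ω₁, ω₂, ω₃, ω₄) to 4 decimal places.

(7.1000, 11.2333, 13.7667, 4.5667)

k = lx + ly = 0.2 + 0.18 = 0.3800;  k·ωz = 0.3800·-0.2 = -0.0760
ω₁ (FL) = (vx − vy − k·ωz)/r = 0.4260/0.06 = 7.1000
ω₂ (FR) = (vx + vy + k·ωz)/r = 0.6740/0.06 = 11.2333
ω₃ (RL) = (vx + vy − k·ωz)/r = 0.8260/0.06 = 13.7667
ω₄ (RR) = (vx − vy + k·ωz)/r = 0.2740/0.06 = 4.5667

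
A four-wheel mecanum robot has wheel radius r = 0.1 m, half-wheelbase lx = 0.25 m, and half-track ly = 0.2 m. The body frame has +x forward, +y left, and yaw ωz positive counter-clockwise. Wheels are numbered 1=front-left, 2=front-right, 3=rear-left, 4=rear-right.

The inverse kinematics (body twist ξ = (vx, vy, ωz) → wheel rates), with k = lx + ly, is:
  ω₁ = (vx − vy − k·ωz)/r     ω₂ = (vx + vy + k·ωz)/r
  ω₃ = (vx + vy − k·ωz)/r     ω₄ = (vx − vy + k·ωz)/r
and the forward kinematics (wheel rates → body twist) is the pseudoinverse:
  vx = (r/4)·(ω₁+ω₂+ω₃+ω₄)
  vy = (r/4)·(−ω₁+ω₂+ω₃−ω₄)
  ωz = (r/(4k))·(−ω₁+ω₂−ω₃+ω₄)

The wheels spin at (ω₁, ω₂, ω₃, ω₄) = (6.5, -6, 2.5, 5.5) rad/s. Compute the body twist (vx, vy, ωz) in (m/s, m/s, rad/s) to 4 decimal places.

k = lx + ly = 0.25 + 0.2 = 0.4500
ω₁+ω₂+ω₃+ω₄ = 8.5000  →  vx = (0.1/4)·8.5000 = 0.2125
−ω₁+ω₂+ω₃−ω₄ = -15.5000  →  vy = (0.1/4)·-15.5000 = -0.3875
−ω₁+ω₂−ω₃+ω₄ = -9.5000  →  ωz = (0.1/1.8000)·-9.5000 = -0.5278

(0.2125, -0.3875, -0.5278)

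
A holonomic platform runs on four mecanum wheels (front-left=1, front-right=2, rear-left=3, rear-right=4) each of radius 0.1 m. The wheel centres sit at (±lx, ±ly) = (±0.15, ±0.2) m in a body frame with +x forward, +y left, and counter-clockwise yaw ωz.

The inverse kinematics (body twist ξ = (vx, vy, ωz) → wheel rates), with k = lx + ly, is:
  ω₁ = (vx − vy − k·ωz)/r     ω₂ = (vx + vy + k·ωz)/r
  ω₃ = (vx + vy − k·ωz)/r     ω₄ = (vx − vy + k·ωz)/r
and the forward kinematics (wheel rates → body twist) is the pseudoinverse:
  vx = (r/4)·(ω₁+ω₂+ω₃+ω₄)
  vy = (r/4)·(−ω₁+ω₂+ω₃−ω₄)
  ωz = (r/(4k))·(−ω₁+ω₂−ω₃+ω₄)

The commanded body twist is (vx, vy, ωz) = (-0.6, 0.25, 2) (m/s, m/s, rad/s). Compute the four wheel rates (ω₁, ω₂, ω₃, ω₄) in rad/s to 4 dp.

k = lx + ly = 0.15 + 0.2 = 0.3500;  k·ωz = 0.3500·2 = 0.7000
ω₁ (FL) = (vx − vy − k·ωz)/r = -1.5500/0.1 = -15.5000
ω₂ (FR) = (vx + vy + k·ωz)/r = 0.3500/0.1 = 3.5000
ω₃ (RL) = (vx + vy − k·ωz)/r = -1.0500/0.1 = -10.5000
ω₄ (RR) = (vx − vy + k·ωz)/r = -0.1500/0.1 = -1.5000

(-15.5000, 3.5000, -10.5000, -1.5000)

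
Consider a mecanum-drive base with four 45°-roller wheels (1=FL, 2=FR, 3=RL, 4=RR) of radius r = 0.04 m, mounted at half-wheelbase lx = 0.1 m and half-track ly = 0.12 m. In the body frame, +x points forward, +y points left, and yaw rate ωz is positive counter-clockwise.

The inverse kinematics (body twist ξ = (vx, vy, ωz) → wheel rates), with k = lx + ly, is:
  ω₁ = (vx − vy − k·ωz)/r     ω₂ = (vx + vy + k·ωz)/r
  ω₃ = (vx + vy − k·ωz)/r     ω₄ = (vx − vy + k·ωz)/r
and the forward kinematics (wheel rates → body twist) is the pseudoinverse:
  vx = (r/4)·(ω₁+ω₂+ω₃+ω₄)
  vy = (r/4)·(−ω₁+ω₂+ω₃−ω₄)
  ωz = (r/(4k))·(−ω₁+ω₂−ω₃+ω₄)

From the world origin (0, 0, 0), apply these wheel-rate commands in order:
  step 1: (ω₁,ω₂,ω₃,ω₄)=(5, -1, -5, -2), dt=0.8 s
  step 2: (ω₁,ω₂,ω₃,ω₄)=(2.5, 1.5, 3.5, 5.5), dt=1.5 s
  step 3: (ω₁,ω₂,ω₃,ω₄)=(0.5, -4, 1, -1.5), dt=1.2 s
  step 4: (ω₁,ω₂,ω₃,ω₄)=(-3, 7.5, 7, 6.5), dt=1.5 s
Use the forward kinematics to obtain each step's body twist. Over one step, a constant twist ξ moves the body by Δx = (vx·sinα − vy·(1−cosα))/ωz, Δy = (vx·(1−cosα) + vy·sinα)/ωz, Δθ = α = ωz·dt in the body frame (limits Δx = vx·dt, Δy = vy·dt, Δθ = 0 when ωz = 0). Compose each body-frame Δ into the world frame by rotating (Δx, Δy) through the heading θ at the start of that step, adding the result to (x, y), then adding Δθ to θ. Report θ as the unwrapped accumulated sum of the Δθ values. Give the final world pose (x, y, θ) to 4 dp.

(0.3884, -0.0026, 0.2591)

step 1: ξ=(vx,vy,ωz)=(-0.0300, -0.0900, -0.1364), dt=0.8 → body Δ=(-0.0279, -0.0705, -0.1091) → world pose (-0.0279, -0.0705, -0.1091)
step 2: ξ=(vx,vy,ωz)=(0.1300, -0.0300, 0.0455), dt=1.5 → body Δ=(0.1964, -0.0383, 0.0682) → world pose (0.1632, -0.1300, -0.0409)
step 3: ξ=(vx,vy,ωz)=(-0.0400, -0.0200, -0.3182), dt=1.2 → body Δ=(-0.0514, -0.0144, -0.3818) → world pose (0.1113, -0.1423, -0.4227)
step 4: ξ=(vx,vy,ωz)=(0.1800, 0.1100, 0.4545), dt=1.5 → body Δ=(0.1955, 0.2410, 0.6818) → world pose (0.3884, -0.0026, 0.2591)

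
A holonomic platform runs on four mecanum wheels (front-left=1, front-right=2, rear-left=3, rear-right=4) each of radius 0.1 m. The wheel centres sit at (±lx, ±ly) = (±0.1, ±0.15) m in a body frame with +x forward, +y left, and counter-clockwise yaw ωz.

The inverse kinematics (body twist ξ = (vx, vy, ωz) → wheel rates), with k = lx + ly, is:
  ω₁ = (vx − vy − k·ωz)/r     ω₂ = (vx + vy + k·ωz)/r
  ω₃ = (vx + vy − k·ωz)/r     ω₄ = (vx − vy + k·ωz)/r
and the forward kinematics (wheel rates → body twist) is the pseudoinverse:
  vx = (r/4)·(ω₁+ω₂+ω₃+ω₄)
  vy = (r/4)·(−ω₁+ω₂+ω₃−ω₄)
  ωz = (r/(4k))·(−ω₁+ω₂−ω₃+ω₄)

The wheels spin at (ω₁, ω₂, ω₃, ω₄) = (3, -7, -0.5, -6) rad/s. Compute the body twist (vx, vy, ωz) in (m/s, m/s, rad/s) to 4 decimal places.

k = lx + ly = 0.1 + 0.15 = 0.2500
ω₁+ω₂+ω₃+ω₄ = -10.5000  →  vx = (0.1/4)·-10.5000 = -0.2625
−ω₁+ω₂+ω₃−ω₄ = -4.5000  →  vy = (0.1/4)·-4.5000 = -0.1125
−ω₁+ω₂−ω₃+ω₄ = -15.5000  →  ωz = (0.1/1.0000)·-15.5000 = -1.5500

(-0.2625, -0.1125, -1.5500)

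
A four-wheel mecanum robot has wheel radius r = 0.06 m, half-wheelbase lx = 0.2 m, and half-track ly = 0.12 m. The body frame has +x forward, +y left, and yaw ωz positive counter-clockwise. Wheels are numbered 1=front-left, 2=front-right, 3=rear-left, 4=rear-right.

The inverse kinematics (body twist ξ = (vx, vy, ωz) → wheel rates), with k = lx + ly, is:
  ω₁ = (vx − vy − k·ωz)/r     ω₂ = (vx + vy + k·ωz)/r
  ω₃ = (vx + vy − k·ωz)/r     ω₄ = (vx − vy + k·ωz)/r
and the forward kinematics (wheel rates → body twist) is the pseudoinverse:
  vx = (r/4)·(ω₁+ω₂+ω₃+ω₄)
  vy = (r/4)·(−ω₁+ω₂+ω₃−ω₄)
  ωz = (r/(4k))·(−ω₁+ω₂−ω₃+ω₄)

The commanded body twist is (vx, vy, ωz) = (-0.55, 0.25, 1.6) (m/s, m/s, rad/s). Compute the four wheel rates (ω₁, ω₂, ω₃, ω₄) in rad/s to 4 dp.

(-21.8667, 3.5333, -13.5333, -4.8000)

k = lx + ly = 0.2 + 0.12 = 0.3200;  k·ωz = 0.3200·1.6 = 0.5120
ω₁ (FL) = (vx − vy − k·ωz)/r = -1.3120/0.06 = -21.8667
ω₂ (FR) = (vx + vy + k·ωz)/r = 0.2120/0.06 = 3.5333
ω₃ (RL) = (vx + vy − k·ωz)/r = -0.8120/0.06 = -13.5333
ω₄ (RR) = (vx − vy + k·ωz)/r = -0.2880/0.06 = -4.8000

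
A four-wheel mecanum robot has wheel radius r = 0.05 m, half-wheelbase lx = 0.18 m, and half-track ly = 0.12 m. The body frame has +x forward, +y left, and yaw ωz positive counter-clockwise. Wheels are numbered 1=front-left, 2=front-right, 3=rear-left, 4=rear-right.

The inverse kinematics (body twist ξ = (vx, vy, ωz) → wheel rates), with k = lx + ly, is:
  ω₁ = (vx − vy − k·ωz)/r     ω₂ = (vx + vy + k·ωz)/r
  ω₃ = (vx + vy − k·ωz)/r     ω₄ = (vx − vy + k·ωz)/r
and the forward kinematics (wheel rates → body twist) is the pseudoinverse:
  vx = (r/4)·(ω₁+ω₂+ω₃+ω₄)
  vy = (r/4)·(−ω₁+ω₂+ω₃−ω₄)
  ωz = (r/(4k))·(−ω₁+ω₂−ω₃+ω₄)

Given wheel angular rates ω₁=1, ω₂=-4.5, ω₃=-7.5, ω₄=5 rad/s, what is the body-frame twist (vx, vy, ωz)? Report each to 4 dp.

(-0.0750, -0.2250, 0.2917)

k = lx + ly = 0.18 + 0.12 = 0.3000
ω₁+ω₂+ω₃+ω₄ = -6.0000  →  vx = (0.05/4)·-6.0000 = -0.0750
−ω₁+ω₂+ω₃−ω₄ = -18.0000  →  vy = (0.05/4)·-18.0000 = -0.2250
−ω₁+ω₂−ω₃+ω₄ = 7.0000  →  ωz = (0.05/1.2000)·7.0000 = 0.2917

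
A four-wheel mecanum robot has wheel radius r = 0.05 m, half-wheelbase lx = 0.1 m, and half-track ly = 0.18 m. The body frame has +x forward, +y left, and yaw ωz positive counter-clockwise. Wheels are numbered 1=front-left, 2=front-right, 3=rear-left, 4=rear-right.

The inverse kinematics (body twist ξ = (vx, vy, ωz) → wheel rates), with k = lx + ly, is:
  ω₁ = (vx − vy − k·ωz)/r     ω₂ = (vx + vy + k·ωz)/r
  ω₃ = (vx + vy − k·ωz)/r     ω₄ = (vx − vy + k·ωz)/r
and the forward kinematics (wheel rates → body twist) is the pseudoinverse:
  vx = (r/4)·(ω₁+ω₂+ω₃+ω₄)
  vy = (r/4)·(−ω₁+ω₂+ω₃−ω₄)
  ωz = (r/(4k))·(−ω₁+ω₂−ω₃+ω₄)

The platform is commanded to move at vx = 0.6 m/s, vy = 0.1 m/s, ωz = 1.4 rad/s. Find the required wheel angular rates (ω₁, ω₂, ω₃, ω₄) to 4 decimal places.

k = lx + ly = 0.1 + 0.18 = 0.2800;  k·ωz = 0.2800·1.4 = 0.3920
ω₁ (FL) = (vx − vy − k·ωz)/r = 0.1080/0.05 = 2.1600
ω₂ (FR) = (vx + vy + k·ωz)/r = 1.0920/0.05 = 21.8400
ω₃ (RL) = (vx + vy − k·ωz)/r = 0.3080/0.05 = 6.1600
ω₄ (RR) = (vx − vy + k·ωz)/r = 0.8920/0.05 = 17.8400

(2.1600, 21.8400, 6.1600, 17.8400)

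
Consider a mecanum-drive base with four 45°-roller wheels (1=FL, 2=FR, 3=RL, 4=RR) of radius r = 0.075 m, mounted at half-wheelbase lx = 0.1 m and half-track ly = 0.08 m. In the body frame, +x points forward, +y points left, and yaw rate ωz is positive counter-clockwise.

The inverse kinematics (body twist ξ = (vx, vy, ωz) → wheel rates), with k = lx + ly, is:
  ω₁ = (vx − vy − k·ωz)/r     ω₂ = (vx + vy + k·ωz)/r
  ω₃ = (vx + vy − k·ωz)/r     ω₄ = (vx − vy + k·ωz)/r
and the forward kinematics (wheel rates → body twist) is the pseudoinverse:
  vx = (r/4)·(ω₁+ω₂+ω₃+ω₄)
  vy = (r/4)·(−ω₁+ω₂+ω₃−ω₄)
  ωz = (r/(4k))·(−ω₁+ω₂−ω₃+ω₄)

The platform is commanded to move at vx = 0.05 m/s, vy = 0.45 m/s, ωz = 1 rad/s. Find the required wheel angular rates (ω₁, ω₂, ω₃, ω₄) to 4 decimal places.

(-7.7333, 9.0667, 4.2667, -2.9333)

k = lx + ly = 0.1 + 0.08 = 0.1800;  k·ωz = 0.1800·1 = 0.1800
ω₁ (FL) = (vx − vy − k·ωz)/r = -0.5800/0.075 = -7.7333
ω₂ (FR) = (vx + vy + k·ωz)/r = 0.6800/0.075 = 9.0667
ω₃ (RL) = (vx + vy − k·ωz)/r = 0.3200/0.075 = 4.2667
ω₄ (RR) = (vx − vy + k·ωz)/r = -0.2200/0.075 = -2.9333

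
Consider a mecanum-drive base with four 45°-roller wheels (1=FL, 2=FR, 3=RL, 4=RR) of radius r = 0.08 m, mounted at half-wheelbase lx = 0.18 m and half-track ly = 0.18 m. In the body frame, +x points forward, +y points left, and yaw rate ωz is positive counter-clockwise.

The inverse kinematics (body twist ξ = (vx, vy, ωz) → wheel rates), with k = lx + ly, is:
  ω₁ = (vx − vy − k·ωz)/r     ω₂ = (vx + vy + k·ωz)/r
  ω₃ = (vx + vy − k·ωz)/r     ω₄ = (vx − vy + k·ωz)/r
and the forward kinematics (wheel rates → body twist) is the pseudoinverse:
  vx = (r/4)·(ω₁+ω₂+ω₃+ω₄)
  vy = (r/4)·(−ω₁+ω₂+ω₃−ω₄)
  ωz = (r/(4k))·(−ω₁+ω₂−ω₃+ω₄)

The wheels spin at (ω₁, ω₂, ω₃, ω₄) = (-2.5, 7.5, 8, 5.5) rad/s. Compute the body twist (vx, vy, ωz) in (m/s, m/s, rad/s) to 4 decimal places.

(0.3700, 0.2500, 0.4167)

k = lx + ly = 0.18 + 0.18 = 0.3600
ω₁+ω₂+ω₃+ω₄ = 18.5000  →  vx = (0.08/4)·18.5000 = 0.3700
−ω₁+ω₂+ω₃−ω₄ = 12.5000  →  vy = (0.08/4)·12.5000 = 0.2500
−ω₁+ω₂−ω₃+ω₄ = 7.5000  →  ωz = (0.08/1.4400)·7.5000 = 0.4167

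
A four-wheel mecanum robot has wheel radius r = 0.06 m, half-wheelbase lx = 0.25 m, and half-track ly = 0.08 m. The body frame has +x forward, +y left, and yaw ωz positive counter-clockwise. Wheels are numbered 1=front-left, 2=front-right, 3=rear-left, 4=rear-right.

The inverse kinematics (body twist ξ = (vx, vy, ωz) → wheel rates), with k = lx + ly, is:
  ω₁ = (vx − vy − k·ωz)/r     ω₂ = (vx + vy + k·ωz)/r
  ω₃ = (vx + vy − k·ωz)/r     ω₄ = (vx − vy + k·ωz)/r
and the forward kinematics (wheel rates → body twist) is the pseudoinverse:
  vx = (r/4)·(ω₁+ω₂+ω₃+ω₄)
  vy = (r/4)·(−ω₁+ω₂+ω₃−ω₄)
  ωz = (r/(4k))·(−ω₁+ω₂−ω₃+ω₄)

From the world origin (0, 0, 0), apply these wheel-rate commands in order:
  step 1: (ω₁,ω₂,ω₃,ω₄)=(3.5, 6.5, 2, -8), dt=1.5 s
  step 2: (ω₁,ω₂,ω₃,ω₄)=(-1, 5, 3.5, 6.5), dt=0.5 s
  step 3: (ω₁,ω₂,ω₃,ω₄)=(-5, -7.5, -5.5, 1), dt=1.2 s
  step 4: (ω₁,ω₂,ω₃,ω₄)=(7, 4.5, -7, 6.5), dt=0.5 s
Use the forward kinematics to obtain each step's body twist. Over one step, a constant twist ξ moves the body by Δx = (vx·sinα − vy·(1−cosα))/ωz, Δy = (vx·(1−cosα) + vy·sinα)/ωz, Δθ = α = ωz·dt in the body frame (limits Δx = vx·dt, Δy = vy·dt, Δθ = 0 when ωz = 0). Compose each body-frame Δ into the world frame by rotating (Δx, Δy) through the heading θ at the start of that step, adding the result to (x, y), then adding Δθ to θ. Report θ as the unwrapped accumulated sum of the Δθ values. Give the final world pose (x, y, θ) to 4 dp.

step 1: ξ=(vx,vy,ωz)=(0.0600, 0.1950, -0.3182), dt=1.5 → body Δ=(0.1551, 0.2604, -0.4773) → world pose (0.1551, 0.2604, -0.4773)
step 2: ξ=(vx,vy,ωz)=(0.2100, 0.0450, 0.4091), dt=0.5 → body Δ=(0.1020, 0.0330, 0.2045) → world pose (0.2609, 0.2430, -0.2727)
step 3: ξ=(vx,vy,ωz)=(-0.2550, -0.1350, 0.1818), dt=1.2 → body Δ=(-0.2860, -0.1940, 0.2182) → world pose (-0.0668, 0.1332, -0.0545)
step 4: ξ=(vx,vy,ωz)=(0.1650, -0.2400, 0.5000), dt=0.5 → body Δ=(0.0966, -0.1085, 0.2500) → world pose (0.0237, 0.0196, 0.1955)

(0.0237, 0.0196, 0.1955)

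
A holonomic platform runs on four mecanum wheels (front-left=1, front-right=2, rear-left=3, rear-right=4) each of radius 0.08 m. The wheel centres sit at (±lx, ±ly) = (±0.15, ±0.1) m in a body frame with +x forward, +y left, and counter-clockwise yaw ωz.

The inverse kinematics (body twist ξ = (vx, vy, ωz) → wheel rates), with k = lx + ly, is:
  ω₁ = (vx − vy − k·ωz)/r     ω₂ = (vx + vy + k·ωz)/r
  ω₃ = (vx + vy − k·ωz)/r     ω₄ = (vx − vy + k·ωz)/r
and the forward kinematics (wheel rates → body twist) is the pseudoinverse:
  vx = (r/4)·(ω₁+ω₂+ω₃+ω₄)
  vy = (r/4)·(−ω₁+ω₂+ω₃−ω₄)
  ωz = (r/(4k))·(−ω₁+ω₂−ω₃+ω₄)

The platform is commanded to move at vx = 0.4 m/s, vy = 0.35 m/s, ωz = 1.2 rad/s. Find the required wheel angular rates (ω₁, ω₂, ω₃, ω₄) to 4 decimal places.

(-3.1250, 13.1250, 5.6250, 4.3750)

k = lx + ly = 0.15 + 0.1 = 0.2500;  k·ωz = 0.2500·1.2 = 0.3000
ω₁ (FL) = (vx − vy − k·ωz)/r = -0.2500/0.08 = -3.1250
ω₂ (FR) = (vx + vy + k·ωz)/r = 1.0500/0.08 = 13.1250
ω₃ (RL) = (vx + vy − k·ωz)/r = 0.4500/0.08 = 5.6250
ω₄ (RR) = (vx − vy + k·ωz)/r = 0.3500/0.08 = 4.3750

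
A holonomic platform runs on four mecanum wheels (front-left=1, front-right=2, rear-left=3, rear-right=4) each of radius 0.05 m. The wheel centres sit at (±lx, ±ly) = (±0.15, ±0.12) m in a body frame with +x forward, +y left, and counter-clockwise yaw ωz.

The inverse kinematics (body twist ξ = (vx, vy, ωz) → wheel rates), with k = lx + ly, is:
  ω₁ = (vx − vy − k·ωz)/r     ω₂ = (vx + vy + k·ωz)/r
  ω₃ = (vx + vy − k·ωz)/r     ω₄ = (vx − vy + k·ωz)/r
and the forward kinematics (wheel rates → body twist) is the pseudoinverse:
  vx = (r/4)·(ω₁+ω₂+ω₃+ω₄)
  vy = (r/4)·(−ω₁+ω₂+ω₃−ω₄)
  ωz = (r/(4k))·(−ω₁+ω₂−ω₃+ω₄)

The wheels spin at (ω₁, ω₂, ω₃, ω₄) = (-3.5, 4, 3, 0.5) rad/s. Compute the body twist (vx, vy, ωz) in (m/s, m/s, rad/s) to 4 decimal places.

k = lx + ly = 0.15 + 0.12 = 0.2700
ω₁+ω₂+ω₃+ω₄ = 4.0000  →  vx = (0.05/4)·4.0000 = 0.0500
−ω₁+ω₂+ω₃−ω₄ = 10.0000  →  vy = (0.05/4)·10.0000 = 0.1250
−ω₁+ω₂−ω₃+ω₄ = 5.0000  →  ωz = (0.05/1.0800)·5.0000 = 0.2315

(0.0500, 0.1250, 0.2315)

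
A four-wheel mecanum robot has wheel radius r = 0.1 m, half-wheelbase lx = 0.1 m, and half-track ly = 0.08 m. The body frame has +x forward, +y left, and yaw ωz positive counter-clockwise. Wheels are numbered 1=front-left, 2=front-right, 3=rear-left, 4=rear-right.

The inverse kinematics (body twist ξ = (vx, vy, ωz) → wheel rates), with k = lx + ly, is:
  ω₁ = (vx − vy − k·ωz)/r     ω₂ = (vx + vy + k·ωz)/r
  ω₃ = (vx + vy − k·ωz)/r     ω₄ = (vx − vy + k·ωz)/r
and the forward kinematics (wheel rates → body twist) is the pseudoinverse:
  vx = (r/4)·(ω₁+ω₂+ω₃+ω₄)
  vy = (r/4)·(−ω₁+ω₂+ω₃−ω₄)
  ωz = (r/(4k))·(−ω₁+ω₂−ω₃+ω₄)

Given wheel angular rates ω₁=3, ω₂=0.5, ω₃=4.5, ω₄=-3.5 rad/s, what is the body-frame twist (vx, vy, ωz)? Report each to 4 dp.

k = lx + ly = 0.1 + 0.08 = 0.1800
ω₁+ω₂+ω₃+ω₄ = 4.5000  →  vx = (0.1/4)·4.5000 = 0.1125
−ω₁+ω₂+ω₃−ω₄ = 5.5000  →  vy = (0.1/4)·5.5000 = 0.1375
−ω₁+ω₂−ω₃+ω₄ = -10.5000  →  ωz = (0.1/0.7200)·-10.5000 = -1.4583

(0.1125, 0.1375, -1.4583)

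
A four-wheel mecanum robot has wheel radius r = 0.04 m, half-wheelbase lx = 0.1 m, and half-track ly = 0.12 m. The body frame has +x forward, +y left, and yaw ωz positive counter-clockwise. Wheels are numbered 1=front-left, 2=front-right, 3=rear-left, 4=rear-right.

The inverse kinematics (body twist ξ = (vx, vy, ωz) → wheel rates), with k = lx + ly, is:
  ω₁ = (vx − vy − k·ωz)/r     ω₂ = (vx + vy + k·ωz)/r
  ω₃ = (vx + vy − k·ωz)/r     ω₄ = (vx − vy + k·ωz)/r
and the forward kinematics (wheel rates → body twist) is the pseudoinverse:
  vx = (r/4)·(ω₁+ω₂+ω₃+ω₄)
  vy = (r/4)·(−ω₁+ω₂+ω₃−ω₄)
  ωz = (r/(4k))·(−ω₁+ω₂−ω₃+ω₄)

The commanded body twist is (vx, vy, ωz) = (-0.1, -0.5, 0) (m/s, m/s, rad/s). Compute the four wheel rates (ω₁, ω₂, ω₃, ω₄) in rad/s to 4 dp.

k = lx + ly = 0.1 + 0.12 = 0.2200;  k·ωz = 0.2200·0 = 0.0000
ω₁ (FL) = (vx − vy − k·ωz)/r = 0.4000/0.04 = 10.0000
ω₂ (FR) = (vx + vy + k·ωz)/r = -0.6000/0.04 = -15.0000
ω₃ (RL) = (vx + vy − k·ωz)/r = -0.6000/0.04 = -15.0000
ω₄ (RR) = (vx − vy + k·ωz)/r = 0.4000/0.04 = 10.0000

(10.0000, -15.0000, -15.0000, 10.0000)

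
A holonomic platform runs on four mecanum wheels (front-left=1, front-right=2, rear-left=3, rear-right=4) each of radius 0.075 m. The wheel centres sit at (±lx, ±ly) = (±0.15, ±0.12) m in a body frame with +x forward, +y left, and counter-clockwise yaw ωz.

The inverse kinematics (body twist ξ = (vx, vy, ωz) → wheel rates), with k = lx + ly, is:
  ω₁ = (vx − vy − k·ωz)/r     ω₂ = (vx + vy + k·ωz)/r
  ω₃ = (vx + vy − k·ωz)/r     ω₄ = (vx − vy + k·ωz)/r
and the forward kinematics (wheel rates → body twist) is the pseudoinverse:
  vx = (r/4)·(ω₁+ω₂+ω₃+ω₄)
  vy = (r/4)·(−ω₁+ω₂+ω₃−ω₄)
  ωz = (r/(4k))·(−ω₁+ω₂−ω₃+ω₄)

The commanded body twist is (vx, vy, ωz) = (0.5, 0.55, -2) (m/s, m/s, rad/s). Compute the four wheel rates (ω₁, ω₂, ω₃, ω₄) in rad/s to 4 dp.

(6.5333, 6.8000, 21.2000, -7.8667)

k = lx + ly = 0.15 + 0.12 = 0.2700;  k·ωz = 0.2700·-2 = -0.5400
ω₁ (FL) = (vx − vy − k·ωz)/r = 0.4900/0.075 = 6.5333
ω₂ (FR) = (vx + vy + k·ωz)/r = 0.5100/0.075 = 6.8000
ω₃ (RL) = (vx + vy − k·ωz)/r = 1.5900/0.075 = 21.2000
ω₄ (RR) = (vx − vy + k·ωz)/r = -0.5900/0.075 = -7.8667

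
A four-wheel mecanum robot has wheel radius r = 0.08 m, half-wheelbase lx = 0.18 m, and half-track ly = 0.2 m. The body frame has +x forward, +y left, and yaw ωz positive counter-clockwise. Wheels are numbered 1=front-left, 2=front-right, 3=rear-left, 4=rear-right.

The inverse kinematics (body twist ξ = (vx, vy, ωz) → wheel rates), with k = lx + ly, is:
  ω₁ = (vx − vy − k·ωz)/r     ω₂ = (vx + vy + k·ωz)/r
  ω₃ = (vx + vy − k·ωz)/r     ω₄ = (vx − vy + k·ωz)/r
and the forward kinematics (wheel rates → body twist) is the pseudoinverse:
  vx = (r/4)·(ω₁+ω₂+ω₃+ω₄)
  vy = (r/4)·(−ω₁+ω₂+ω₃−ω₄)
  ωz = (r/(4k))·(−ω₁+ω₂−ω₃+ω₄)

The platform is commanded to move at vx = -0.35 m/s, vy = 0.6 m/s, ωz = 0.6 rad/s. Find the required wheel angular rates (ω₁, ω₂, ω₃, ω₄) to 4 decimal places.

k = lx + ly = 0.18 + 0.2 = 0.3800;  k·ωz = 0.3800·0.6 = 0.2280
ω₁ (FL) = (vx − vy − k·ωz)/r = -1.1780/0.08 = -14.7250
ω₂ (FR) = (vx + vy + k·ωz)/r = 0.4780/0.08 = 5.9750
ω₃ (RL) = (vx + vy − k·ωz)/r = 0.0220/0.08 = 0.2750
ω₄ (RR) = (vx − vy + k·ωz)/r = -0.7220/0.08 = -9.0250

(-14.7250, 5.9750, 0.2750, -9.0250)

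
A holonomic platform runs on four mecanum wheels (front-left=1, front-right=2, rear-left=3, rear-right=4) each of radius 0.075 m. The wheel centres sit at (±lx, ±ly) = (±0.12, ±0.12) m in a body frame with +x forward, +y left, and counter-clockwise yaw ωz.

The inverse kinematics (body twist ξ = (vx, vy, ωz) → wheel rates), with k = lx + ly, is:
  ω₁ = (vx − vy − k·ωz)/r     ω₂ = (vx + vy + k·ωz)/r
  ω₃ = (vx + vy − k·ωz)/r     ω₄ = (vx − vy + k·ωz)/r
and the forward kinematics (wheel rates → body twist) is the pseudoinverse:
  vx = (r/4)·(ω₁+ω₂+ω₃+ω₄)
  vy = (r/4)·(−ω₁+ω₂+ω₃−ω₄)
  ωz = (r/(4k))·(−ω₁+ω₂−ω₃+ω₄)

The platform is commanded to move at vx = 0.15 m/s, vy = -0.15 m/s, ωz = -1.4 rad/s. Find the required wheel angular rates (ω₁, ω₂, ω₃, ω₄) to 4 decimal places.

(8.4800, -4.4800, 4.4800, -0.4800)

k = lx + ly = 0.12 + 0.12 = 0.2400;  k·ωz = 0.2400·-1.4 = -0.3360
ω₁ (FL) = (vx − vy − k·ωz)/r = 0.6360/0.075 = 8.4800
ω₂ (FR) = (vx + vy + k·ωz)/r = -0.3360/0.075 = -4.4800
ω₃ (RL) = (vx + vy − k·ωz)/r = 0.3360/0.075 = 4.4800
ω₄ (RR) = (vx − vy + k·ωz)/r = -0.0360/0.075 = -0.4800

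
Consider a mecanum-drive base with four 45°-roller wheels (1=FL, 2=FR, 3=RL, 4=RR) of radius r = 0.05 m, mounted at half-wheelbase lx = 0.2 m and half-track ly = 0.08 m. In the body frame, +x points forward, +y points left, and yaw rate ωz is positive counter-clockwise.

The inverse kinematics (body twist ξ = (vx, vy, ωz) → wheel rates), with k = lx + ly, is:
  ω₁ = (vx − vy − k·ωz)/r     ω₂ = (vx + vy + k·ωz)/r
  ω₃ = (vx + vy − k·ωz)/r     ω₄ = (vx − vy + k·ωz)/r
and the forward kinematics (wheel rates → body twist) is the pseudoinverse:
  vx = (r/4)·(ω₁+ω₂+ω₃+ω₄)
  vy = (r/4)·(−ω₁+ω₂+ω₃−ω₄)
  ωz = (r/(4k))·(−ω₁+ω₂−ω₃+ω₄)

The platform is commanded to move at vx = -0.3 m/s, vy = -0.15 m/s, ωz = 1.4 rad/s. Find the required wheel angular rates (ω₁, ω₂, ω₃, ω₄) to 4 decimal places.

k = lx + ly = 0.2 + 0.08 = 0.2800;  k·ωz = 0.2800·1.4 = 0.3920
ω₁ (FL) = (vx − vy − k·ωz)/r = -0.5420/0.05 = -10.8400
ω₂ (FR) = (vx + vy + k·ωz)/r = -0.0580/0.05 = -1.1600
ω₃ (RL) = (vx + vy − k·ωz)/r = -0.8420/0.05 = -16.8400
ω₄ (RR) = (vx − vy + k·ωz)/r = 0.2420/0.05 = 4.8400

(-10.8400, -1.1600, -16.8400, 4.8400)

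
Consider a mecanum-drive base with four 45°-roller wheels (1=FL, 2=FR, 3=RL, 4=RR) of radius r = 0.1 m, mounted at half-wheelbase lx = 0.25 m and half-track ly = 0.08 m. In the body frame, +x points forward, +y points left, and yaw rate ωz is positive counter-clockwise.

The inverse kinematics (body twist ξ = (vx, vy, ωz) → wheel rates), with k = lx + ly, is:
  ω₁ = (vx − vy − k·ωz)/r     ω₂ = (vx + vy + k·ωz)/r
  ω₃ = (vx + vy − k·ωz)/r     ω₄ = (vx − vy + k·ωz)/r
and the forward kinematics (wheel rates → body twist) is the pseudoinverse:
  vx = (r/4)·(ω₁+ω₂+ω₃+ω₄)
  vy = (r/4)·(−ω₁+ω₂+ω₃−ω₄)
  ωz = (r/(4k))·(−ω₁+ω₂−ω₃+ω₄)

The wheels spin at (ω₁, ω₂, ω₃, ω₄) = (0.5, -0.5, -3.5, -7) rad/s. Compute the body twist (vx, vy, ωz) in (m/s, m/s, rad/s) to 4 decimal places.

k = lx + ly = 0.25 + 0.08 = 0.3300
ω₁+ω₂+ω₃+ω₄ = -10.5000  →  vx = (0.1/4)·-10.5000 = -0.2625
−ω₁+ω₂+ω₃−ω₄ = 2.5000  →  vy = (0.1/4)·2.5000 = 0.0625
−ω₁+ω₂−ω₃+ω₄ = -4.5000  →  ωz = (0.1/1.3200)·-4.5000 = -0.3409

(-0.2625, 0.0625, -0.3409)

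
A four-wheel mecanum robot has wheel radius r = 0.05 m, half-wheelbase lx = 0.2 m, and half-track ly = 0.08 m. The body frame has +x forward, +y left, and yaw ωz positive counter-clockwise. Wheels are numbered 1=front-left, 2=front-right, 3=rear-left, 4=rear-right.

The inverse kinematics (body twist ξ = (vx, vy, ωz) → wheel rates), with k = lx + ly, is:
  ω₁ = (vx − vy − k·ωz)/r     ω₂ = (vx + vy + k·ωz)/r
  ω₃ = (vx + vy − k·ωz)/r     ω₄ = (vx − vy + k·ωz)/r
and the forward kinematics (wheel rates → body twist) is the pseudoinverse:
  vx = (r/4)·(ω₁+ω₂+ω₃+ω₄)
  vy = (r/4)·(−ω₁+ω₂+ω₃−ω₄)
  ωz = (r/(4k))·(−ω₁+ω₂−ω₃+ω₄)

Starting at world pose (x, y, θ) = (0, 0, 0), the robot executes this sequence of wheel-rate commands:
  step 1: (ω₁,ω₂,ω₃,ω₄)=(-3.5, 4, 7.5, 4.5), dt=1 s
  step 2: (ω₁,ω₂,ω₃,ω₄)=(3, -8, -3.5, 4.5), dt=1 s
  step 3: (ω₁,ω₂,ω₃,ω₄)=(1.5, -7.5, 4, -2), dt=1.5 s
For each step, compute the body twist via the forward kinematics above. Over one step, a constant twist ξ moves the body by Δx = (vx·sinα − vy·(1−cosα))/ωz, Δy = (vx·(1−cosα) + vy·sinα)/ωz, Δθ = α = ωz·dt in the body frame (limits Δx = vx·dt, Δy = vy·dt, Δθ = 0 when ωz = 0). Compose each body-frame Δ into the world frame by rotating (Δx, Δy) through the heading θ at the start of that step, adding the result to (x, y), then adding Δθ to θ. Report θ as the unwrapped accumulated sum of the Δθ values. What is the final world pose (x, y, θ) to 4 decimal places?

step 1: ξ=(vx,vy,ωz)=(0.1562, 0.1313, 0.2009), dt=1.0 → body Δ=(0.1421, 0.1460, 0.2009) → world pose (0.1421, 0.1460, 0.2009)
step 2: ξ=(vx,vy,ωz)=(-0.0500, -0.2375, -0.1339), dt=1.0 → body Δ=(-0.0657, -0.2334, -0.1339) → world pose (0.1242, -0.0959, 0.0670)
step 3: ξ=(vx,vy,ωz)=(-0.0500, -0.0375, -0.6696), dt=1.5 → body Δ=(-0.0890, -0.0127, -1.0045) → world pose (0.0363, -0.1144, -0.9375)

(0.0363, -0.1144, -0.9375)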